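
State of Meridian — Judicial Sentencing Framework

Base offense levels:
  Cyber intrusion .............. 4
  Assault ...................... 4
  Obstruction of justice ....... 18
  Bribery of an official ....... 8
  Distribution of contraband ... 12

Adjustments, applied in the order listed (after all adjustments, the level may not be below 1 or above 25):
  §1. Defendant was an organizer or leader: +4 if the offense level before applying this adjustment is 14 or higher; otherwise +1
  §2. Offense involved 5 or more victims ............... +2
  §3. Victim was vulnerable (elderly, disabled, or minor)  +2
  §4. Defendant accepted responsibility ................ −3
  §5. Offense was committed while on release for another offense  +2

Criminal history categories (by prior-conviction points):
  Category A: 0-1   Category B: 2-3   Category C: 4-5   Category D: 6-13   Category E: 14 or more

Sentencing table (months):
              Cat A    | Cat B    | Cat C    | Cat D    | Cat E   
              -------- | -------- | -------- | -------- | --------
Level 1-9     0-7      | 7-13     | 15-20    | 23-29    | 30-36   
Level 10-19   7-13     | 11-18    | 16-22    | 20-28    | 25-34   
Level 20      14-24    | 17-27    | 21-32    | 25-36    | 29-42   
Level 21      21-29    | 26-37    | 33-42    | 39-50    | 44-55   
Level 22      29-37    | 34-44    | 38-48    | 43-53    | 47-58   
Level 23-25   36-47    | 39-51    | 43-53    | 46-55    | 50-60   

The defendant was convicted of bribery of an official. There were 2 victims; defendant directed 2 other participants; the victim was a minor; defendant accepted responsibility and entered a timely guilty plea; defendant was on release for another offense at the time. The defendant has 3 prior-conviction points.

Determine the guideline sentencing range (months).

11-18 months

Base offense level for bribery of an official: 8.
§1 applies (level before this adjustment is 8 < 14, so +1): 8 + 1 = 9.
§3 applies: 9 + 2 = 11.
§4 applies: 11 − 3 = 8.
§5 applies: 8 + 2 = 10.
Final offense level: 10.
Criminal history: 3 prior points → Category B (2-3).
Level 10 falls in the 10-19 band.
Grid: Level 10-19 × Category B = 11-18 months.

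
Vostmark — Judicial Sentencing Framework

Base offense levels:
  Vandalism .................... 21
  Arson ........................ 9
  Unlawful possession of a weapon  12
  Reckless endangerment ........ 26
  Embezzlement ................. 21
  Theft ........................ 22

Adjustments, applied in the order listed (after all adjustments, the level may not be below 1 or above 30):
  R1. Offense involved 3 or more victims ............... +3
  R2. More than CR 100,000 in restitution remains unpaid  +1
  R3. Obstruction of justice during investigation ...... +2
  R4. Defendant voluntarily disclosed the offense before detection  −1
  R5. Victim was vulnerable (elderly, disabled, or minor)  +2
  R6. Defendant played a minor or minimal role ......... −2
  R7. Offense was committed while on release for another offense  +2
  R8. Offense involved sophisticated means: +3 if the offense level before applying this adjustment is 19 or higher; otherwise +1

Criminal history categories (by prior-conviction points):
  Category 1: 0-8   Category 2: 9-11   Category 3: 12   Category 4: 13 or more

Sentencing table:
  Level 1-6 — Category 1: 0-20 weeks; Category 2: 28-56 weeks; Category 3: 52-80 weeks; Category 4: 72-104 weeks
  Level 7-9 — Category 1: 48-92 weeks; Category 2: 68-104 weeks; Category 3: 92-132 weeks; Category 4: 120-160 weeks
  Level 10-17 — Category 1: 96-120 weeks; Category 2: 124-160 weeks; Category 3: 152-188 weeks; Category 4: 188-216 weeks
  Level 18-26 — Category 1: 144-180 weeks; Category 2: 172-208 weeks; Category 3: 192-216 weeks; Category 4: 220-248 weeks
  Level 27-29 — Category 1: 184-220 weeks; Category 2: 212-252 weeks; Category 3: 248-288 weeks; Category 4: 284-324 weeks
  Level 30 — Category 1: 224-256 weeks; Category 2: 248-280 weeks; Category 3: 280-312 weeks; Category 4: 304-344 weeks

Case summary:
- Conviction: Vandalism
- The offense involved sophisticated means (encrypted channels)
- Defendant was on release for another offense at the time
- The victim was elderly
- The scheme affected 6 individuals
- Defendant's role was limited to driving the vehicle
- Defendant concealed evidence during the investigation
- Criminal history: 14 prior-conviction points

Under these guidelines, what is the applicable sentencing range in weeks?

Base offense level for vandalism: 21.
R1 applies: 21 + 3 = 24.
R2 does not apply.
R3 applies: 24 + 2 = 26.
R4 does not apply.
R5 applies: 26 + 2 = 28.
R6 applies: 28 − 2 = 26.
R7 applies: 26 + 2 = 28.
R8 applies (level before this adjustment is 28 ≥ 19, so +3): 28 + 3 = 31.
Level 31 exceeds the maximum of 30; capped at 30.
Final offense level: 30.
Criminal history: 14 prior points → Category 4 (13+).
Level 30 falls in the 30 band.
Grid: Level 30 × Category 4 = 304-344 weeks.

304-344 weeks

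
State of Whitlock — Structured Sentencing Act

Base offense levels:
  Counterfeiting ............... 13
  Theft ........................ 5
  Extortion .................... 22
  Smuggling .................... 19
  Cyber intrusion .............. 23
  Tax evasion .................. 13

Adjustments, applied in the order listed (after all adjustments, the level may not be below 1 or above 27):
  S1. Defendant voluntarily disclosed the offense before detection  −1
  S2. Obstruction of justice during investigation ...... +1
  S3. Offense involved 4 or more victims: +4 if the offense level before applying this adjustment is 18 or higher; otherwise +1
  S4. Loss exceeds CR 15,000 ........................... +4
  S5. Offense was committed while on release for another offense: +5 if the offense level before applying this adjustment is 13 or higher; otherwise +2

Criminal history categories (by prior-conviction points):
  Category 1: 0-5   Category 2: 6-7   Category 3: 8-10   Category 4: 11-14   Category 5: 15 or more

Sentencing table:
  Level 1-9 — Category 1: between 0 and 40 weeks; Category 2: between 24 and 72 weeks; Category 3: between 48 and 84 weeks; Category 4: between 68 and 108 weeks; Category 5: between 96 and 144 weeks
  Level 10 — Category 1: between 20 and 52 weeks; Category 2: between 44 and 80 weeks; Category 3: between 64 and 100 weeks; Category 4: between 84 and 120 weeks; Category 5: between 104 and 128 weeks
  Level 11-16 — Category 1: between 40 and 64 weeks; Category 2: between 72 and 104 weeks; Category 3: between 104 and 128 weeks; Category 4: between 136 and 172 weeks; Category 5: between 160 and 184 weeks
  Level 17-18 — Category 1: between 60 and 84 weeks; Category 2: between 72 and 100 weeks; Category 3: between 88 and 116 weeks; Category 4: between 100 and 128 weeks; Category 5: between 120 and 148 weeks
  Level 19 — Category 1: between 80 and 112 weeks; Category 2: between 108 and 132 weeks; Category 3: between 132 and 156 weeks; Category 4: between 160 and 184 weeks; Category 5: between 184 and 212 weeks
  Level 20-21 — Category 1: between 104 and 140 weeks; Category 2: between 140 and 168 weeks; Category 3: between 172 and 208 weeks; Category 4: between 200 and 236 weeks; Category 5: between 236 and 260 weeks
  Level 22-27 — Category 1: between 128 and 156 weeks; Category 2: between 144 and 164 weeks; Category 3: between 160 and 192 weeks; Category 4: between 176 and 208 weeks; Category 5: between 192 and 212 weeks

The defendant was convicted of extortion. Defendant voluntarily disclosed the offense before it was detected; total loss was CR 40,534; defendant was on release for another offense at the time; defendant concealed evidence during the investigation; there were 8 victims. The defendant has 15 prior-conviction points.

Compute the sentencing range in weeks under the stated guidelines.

192-212 weeks

Base offense level for extortion: 22.
S1 applies: 22 − 1 = 21.
S2 applies: 21 + 1 = 22.
S3 applies (level before this adjustment is 22 ≥ 18, so +4): 22 + 4 = 26.
S4 applies: 26 + 4 = 30.
S5 applies (level before this adjustment is 30 ≥ 13, so +5): 30 + 5 = 35.
Level 35 exceeds the maximum of 27; capped at 27.
Final offense level: 27.
Criminal history: 15 prior points → Category 5 (15+).
Level 27 falls in the 22-27 band.
Grid: Level 22-27 × Category 5 = 192-212 weeks.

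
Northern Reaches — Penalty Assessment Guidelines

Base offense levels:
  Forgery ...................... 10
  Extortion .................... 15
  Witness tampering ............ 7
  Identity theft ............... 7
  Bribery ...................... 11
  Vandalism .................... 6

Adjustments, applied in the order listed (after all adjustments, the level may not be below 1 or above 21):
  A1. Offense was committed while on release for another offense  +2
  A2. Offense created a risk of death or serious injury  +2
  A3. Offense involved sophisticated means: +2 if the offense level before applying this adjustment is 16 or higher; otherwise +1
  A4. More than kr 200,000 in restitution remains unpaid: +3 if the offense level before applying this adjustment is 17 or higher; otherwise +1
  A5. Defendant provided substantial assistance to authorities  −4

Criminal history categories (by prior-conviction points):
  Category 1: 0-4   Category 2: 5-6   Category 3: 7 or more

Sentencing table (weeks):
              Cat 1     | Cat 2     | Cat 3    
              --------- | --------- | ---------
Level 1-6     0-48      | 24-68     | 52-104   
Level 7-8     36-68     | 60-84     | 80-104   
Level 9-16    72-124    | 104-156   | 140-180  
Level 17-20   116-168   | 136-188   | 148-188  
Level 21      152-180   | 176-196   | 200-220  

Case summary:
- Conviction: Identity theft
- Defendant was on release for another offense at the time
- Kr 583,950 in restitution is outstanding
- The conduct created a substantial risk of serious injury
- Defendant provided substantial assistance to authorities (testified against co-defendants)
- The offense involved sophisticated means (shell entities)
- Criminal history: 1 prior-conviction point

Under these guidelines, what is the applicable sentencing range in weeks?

Base offense level for identity theft: 7.
A1 applies: 7 + 2 = 9.
A2 applies: 9 + 2 = 11.
A3 applies (level before this adjustment is 11 < 16, so +1): 11 + 1 = 12.
A4 applies (level before this adjustment is 12 < 17, so +1): 12 + 1 = 13.
A5 applies: 13 − 4 = 9.
Final offense level: 9.
Criminal history: 1 prior point → Category 1 (0-4).
Level 9 falls in the 9-16 band.
Grid: Level 9-16 × Category 1 = 72-124 weeks.

72-124 weeks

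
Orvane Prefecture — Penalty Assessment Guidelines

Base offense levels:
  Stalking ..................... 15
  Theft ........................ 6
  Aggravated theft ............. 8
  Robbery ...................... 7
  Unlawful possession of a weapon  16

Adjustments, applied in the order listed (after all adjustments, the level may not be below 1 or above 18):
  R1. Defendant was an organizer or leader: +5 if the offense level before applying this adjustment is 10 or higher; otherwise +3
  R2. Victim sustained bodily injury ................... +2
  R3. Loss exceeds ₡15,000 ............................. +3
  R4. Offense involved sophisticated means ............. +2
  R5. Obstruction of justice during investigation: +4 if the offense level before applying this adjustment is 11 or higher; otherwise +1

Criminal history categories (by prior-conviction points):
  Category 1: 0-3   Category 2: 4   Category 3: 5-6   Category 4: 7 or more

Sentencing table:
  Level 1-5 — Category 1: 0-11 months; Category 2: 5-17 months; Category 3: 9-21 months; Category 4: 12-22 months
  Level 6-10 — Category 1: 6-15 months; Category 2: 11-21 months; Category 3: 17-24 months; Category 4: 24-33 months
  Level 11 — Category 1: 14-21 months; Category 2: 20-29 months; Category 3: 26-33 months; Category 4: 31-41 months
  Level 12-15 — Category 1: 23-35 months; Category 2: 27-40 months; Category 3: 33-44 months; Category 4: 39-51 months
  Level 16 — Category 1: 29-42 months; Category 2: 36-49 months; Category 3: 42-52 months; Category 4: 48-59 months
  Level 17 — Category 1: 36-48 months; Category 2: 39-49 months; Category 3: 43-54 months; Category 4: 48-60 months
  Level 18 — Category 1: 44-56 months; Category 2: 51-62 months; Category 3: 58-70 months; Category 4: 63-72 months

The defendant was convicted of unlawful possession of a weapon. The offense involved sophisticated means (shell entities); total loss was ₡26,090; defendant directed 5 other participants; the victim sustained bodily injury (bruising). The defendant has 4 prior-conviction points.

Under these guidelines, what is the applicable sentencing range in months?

51-62 months

Base offense level for unlawful possession of a weapon: 16.
R1 applies (level before this adjustment is 16 ≥ 10, so +5): 16 + 5 = 21.
R2 applies: 21 + 2 = 23.
R3 applies: 23 + 3 = 26.
R4 applies: 26 + 2 = 28.
R5 does not apply.
Level 28 exceeds the maximum of 18; capped at 18.
Final offense level: 18.
Criminal history: 4 prior points → Category 2 (4).
Level 18 falls in the 18 band.
Grid: Level 18 × Category 2 = 51-62 months.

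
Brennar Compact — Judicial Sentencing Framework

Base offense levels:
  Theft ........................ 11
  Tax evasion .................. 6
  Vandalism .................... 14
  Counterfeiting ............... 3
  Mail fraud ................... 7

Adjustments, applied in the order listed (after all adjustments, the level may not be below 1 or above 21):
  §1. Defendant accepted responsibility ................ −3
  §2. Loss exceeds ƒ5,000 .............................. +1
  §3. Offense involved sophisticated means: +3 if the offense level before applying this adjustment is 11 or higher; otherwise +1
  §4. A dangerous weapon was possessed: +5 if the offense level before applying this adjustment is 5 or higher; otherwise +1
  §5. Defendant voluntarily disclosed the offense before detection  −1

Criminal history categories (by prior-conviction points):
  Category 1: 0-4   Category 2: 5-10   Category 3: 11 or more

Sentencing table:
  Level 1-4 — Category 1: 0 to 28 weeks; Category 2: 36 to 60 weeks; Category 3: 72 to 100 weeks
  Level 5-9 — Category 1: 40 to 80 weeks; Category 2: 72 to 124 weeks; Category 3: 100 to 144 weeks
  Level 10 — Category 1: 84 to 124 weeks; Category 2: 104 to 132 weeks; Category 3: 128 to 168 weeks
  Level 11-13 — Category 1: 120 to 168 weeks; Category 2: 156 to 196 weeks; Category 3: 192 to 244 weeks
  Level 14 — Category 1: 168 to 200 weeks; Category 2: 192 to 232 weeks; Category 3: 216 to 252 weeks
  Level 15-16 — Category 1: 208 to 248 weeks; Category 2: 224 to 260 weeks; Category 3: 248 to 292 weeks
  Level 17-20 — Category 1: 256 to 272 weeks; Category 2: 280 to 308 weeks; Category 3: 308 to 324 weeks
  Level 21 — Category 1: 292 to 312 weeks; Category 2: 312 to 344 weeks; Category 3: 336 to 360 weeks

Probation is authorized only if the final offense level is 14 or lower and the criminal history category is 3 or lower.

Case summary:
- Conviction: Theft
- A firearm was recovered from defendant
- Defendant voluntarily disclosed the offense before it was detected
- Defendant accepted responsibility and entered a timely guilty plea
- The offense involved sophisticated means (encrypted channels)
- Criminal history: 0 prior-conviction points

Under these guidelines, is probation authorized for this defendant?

Yes

Base offense level for theft: 11.
§1 applies: 11 − 3 = 8.
§3 applies (level before this adjustment is 8 < 11, so +1): 8 + 1 = 9.
§4 applies (level before this adjustment is 9 ≥ 5, so +5): 9 + 5 = 14.
§5 applies: 14 − 1 = 13.
Final offense level: 13.
Criminal history: 0 prior points → Category 1 (0-4).
Level 13 falls in the 11-13 band.
Grid: Level 11-13 × Category 1 = 120-168 weeks.
Probation check: level 13 ≤ 14 and category 1 ≤ 3 → eligible.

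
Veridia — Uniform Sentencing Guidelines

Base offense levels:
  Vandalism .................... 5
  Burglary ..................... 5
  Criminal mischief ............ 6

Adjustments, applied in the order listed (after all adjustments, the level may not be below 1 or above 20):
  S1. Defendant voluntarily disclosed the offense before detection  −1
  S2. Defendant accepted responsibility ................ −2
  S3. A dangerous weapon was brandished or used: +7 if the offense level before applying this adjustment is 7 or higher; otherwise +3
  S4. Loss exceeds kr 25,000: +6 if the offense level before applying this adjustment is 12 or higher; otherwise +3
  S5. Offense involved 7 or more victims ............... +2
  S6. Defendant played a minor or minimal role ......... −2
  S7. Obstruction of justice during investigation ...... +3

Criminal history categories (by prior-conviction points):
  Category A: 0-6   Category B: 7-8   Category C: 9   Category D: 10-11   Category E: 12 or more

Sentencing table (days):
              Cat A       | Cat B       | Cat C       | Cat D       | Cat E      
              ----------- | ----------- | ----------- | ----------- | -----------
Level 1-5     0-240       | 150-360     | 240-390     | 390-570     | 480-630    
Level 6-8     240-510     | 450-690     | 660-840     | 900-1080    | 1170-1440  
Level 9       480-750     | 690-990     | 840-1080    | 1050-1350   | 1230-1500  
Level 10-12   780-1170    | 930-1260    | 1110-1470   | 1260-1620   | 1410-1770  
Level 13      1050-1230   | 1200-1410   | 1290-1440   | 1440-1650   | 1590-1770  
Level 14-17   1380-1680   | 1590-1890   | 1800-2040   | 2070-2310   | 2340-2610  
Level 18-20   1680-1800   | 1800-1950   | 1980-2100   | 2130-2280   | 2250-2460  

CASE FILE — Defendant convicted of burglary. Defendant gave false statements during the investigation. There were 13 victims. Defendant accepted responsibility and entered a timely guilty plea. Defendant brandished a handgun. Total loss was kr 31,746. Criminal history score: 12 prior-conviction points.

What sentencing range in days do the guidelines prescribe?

Base offense level for burglary: 5.
S1 does not apply.
S2 applies: 5 − 2 = 3.
S3 applies (level before this adjustment is 3 < 7, so +3): 3 + 3 = 6.
S4 applies (level before this adjustment is 6 < 12, so +3): 6 + 3 = 9.
S5 applies: 9 + 2 = 11.
S7 applies: 11 + 3 = 14.
Final offense level: 14.
Criminal history: 12 prior points → Category E (12+).
Level 14 falls in the 14-17 band.
Grid: Level 14-17 × Category E = 2340-2610 days.

2340-2610 days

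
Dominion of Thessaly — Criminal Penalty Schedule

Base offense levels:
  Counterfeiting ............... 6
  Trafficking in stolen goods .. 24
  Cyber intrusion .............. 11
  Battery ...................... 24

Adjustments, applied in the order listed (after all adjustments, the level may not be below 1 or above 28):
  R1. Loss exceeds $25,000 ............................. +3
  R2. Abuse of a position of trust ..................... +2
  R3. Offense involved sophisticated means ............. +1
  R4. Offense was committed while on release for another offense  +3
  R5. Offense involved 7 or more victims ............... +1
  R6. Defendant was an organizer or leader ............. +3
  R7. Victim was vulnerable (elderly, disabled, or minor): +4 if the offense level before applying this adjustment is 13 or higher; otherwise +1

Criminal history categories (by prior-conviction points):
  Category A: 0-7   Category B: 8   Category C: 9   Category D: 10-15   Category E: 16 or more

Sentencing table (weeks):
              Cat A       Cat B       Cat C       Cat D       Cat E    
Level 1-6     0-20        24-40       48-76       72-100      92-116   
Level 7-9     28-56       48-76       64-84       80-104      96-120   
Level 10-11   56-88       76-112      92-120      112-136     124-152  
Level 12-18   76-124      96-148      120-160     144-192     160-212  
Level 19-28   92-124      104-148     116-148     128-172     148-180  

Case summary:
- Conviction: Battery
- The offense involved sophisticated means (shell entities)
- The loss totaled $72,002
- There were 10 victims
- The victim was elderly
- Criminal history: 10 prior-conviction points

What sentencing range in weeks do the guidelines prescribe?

Base offense level for battery: 24.
R1 applies: 24 + 3 = 27.
R2 does not apply.
R3 applies: 27 + 1 = 28.
R4 does not apply.
R5 applies: 28 + 1 = 29.
R7 applies (level before this adjustment is 29 ≥ 13, so +4): 29 + 4 = 33.
Level 33 exceeds the maximum of 28; capped at 28.
Final offense level: 28.
Criminal history: 10 prior points → Category D (10-15).
Level 28 falls in the 19-28 band.
Grid: Level 19-28 × Category D = 128-172 weeks.

128-172 weeks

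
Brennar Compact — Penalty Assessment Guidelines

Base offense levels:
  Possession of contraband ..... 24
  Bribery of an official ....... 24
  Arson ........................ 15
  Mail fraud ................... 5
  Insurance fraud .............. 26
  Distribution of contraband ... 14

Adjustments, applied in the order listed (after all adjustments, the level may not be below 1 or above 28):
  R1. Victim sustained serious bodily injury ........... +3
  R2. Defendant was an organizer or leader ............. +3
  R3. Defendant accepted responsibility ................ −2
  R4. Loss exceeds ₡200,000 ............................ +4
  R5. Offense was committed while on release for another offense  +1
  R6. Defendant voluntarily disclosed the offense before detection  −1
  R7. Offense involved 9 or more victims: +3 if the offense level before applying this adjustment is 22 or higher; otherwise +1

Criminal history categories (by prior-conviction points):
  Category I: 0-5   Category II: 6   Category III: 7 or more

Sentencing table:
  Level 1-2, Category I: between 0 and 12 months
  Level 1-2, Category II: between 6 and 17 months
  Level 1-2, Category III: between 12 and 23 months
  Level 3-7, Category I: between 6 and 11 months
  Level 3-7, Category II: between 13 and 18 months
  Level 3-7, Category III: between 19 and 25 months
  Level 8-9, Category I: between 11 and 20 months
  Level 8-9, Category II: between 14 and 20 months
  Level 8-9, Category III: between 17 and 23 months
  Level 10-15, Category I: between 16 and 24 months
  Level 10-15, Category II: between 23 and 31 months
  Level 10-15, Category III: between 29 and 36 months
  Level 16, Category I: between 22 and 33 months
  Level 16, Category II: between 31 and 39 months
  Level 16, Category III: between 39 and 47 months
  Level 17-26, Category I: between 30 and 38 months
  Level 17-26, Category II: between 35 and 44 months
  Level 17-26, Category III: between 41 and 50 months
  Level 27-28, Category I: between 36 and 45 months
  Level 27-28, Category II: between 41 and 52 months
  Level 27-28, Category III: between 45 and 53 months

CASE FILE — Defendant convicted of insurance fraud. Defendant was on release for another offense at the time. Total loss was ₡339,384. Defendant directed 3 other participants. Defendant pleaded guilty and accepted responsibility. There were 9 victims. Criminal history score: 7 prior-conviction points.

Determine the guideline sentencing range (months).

Base offense level for insurance fraud: 26.
R1 does not apply.
R2 applies: 26 + 3 = 29.
R3 applies: 29 − 2 = 27.
R4 applies: 27 + 4 = 31.
R5 applies: 31 + 1 = 32.
R6 does not apply.
R7 applies (level before this adjustment is 32 ≥ 22, so +3): 32 + 3 = 35.
Level 35 exceeds the maximum of 28; capped at 28.
Final offense level: 28.
Criminal history: 7 prior points → Category III (7+).
Level 28 falls in the 27-28 band.
Grid: Level 27-28 × Category III = 45-53 months.

45-53 months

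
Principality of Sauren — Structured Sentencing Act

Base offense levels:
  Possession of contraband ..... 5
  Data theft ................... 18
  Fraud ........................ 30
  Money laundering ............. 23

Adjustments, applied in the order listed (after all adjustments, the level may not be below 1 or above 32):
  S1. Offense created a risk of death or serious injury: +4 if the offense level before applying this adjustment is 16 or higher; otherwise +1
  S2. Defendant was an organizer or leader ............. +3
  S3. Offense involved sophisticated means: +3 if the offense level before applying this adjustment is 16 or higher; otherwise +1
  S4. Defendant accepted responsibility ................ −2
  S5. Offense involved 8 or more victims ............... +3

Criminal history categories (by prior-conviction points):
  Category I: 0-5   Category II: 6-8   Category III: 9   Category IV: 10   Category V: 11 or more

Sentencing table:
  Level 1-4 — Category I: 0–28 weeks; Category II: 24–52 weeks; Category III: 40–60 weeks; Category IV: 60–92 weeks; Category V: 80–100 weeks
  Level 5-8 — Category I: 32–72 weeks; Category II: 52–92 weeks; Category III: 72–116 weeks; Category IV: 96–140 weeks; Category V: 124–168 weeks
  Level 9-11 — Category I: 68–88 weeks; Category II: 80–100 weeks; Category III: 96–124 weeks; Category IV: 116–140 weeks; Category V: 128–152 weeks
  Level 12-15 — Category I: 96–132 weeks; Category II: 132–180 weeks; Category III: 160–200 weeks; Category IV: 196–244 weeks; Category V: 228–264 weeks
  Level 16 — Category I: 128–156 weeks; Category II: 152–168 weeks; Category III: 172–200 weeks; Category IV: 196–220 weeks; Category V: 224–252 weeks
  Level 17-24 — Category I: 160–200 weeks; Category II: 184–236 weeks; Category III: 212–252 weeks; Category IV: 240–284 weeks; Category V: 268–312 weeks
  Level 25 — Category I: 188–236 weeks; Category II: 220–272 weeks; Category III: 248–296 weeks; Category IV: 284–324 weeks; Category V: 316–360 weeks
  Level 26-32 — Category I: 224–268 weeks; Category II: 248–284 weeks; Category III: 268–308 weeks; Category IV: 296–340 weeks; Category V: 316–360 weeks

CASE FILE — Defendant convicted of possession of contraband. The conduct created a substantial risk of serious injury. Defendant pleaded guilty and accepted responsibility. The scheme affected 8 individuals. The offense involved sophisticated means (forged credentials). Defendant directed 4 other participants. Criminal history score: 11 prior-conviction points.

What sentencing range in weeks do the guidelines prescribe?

128-152 weeks

Base offense level for possession of contraband: 5.
S1 applies (level before this adjustment is 5 < 16, so +1): 5 + 1 = 6.
S2 applies: 6 + 3 = 9.
S3 applies (level before this adjustment is 9 < 16, so +1): 9 + 1 = 10.
S4 applies: 10 − 2 = 8.
S5 applies: 8 + 3 = 11.
Final offense level: 11.
Criminal history: 11 prior points → Category V (11+).
Level 11 falls in the 9-11 band.
Grid: Level 9-11 × Category V = 128-152 weeks.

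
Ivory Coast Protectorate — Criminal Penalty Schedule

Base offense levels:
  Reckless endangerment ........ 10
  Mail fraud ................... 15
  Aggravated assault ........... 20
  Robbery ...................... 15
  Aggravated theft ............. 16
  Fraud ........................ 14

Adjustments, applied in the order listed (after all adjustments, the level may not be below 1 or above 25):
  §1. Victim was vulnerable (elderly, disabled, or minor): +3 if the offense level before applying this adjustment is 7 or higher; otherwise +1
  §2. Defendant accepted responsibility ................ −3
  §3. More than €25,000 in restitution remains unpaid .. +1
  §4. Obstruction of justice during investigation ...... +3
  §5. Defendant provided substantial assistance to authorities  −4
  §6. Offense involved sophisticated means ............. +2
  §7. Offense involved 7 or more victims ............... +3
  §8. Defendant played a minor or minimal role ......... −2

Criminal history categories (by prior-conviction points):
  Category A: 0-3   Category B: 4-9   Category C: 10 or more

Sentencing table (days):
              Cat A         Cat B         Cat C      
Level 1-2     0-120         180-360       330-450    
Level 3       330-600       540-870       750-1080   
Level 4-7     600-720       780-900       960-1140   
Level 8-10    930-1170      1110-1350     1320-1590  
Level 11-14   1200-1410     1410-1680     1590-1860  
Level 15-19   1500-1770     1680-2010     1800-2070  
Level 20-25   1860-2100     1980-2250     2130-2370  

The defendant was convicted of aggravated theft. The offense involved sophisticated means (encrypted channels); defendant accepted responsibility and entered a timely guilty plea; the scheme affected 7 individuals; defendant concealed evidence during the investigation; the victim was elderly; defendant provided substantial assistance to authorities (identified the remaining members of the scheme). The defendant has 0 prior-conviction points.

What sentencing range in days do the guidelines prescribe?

1860-2100 days

Base offense level for aggravated theft: 16.
§1 applies (level before this adjustment is 16 ≥ 7, so +3): 16 + 3 = 19.
§2 applies: 19 − 3 = 16.
§4 applies: 16 + 3 = 19.
§5 applies: 19 − 4 = 15.
§6 applies: 15 + 2 = 17.
§7 applies: 17 + 3 = 20.
Final offense level: 20.
Criminal history: 0 prior points → Category A (0-3).
Level 20 falls in the 20-25 band.
Grid: Level 20-25 × Category A = 1860-2100 days.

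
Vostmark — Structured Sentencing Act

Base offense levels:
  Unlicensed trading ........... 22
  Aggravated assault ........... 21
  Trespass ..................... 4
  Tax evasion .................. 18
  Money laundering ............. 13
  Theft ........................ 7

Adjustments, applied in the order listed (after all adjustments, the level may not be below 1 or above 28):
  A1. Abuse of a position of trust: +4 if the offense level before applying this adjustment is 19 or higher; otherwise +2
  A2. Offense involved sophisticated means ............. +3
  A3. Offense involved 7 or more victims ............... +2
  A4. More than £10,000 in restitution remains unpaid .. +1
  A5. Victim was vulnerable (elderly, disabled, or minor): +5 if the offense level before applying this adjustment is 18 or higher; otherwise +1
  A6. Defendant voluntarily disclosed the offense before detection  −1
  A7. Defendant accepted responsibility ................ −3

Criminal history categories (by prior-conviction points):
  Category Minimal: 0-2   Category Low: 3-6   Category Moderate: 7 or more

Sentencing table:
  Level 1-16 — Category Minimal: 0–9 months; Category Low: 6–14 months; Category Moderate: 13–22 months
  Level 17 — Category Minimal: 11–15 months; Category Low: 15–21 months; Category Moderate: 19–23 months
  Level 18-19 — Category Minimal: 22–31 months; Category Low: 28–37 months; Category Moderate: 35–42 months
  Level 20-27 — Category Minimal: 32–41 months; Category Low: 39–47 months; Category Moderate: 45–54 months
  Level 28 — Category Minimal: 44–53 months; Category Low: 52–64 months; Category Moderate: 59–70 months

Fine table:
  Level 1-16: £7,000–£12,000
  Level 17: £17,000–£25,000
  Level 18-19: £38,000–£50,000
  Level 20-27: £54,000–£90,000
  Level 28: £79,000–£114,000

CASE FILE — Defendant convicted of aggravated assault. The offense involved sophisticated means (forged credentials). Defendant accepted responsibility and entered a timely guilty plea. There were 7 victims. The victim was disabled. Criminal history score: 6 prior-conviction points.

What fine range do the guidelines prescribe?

£79,000–£114,000

Base offense level for aggravated assault: 21.
A2 applies: 21 + 3 = 24.
A3 applies: 24 + 2 = 26.
A4 does not apply.
A5 applies (level before this adjustment is 26 ≥ 18, so +5): 26 + 5 = 31.
A7 applies: 31 − 3 = 28.
Final offense level: 28.
Level 28 falls in the 28 band.
Fine table: Level 28 → £79,000–£114,000.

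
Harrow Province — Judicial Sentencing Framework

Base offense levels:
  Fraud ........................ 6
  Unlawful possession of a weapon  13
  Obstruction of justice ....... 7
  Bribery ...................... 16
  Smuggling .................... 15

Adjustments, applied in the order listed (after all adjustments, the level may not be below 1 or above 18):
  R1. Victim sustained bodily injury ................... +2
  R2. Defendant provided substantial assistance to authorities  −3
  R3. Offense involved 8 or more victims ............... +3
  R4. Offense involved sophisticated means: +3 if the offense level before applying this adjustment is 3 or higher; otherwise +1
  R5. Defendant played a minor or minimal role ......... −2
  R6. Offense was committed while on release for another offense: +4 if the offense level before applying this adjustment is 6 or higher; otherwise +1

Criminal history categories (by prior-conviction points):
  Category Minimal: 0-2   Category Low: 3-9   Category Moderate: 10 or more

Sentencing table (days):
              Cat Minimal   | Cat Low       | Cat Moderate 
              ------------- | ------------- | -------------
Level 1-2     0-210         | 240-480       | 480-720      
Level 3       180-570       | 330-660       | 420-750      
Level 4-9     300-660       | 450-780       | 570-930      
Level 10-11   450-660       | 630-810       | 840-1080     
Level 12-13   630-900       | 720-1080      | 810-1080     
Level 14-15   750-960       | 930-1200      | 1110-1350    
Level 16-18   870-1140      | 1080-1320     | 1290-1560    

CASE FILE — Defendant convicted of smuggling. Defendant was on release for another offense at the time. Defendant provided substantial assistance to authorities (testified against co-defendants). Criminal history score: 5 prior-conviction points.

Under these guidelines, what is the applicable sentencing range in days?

1080-1320 days

Base offense level for smuggling: 15.
R1 does not apply.
R2 applies: 15 − 3 = 12.
R3 does not apply.
R4 does not apply.
R5 does not apply.
R6 applies (level before this adjustment is 12 ≥ 6, so +4): 12 + 4 = 16.
Final offense level: 16.
Criminal history: 5 prior points → Category Low (3-9).
Level 16 falls in the 16-18 band.
Grid: Level 16-18 × Category Low = 1080-1320 days.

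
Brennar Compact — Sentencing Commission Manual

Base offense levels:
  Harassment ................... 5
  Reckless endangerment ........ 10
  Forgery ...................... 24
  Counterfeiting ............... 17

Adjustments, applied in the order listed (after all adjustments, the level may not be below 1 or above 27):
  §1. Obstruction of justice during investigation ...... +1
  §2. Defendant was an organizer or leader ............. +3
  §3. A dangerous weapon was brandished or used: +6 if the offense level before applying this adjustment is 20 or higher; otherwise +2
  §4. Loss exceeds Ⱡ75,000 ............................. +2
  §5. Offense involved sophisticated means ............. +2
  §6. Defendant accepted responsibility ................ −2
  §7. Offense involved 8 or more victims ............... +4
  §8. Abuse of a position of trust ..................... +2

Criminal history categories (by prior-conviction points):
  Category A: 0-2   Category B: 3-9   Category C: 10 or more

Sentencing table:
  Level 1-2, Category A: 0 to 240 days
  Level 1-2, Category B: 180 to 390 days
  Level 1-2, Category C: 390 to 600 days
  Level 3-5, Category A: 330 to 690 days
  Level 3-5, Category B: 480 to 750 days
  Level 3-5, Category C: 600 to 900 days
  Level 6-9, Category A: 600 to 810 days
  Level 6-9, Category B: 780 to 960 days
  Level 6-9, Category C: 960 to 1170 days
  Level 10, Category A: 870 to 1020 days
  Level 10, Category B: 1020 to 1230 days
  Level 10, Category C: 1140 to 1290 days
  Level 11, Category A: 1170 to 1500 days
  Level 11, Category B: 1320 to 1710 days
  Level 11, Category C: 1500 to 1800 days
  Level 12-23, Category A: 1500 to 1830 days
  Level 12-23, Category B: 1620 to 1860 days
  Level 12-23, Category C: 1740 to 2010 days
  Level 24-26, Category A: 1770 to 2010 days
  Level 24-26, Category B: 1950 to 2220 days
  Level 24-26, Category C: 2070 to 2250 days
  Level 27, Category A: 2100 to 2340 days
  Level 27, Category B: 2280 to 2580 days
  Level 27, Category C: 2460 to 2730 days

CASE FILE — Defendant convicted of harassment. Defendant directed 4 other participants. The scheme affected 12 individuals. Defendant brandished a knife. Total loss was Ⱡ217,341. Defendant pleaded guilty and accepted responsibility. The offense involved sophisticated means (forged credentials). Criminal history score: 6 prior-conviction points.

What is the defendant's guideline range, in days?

1620-1860 days

Base offense level for harassment: 5.
§2 applies: 5 + 3 = 8.
§3 applies (level before this adjustment is 8 < 20, so +2): 8 + 2 = 10.
§4 applies: 10 + 2 = 12.
§5 applies: 12 + 2 = 14.
§6 applies: 14 − 2 = 12.
§7 applies: 12 + 4 = 16.
§8 does not apply.
Final offense level: 16.
Criminal history: 6 prior points → Category B (3-9).
Level 16 falls in the 12-23 band.
Grid: Level 12-23 × Category B = 1620-1860 days.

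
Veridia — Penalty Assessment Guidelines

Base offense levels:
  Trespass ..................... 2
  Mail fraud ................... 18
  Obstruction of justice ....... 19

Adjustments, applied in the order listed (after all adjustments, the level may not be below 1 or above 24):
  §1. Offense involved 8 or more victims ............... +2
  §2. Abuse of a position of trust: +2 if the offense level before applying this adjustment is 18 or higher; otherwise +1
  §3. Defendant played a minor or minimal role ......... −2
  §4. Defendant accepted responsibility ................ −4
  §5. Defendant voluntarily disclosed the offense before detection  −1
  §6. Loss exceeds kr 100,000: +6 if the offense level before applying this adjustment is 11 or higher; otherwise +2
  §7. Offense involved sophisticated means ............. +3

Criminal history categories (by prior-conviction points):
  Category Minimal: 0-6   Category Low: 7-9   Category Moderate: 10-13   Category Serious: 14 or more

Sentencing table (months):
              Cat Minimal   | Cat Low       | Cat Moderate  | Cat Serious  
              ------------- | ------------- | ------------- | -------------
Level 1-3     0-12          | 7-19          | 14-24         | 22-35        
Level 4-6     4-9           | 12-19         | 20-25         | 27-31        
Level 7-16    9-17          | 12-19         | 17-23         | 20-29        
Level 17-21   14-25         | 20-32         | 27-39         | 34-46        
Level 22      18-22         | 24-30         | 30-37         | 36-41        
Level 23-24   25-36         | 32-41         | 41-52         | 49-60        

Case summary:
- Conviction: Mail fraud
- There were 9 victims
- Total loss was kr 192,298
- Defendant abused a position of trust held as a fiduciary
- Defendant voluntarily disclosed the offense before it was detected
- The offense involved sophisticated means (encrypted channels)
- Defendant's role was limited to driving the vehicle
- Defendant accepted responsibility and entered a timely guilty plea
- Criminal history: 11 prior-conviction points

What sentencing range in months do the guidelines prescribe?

Base offense level for mail fraud: 18.
§1 applies: 18 + 2 = 20.
§2 applies (level before this adjustment is 20 ≥ 18, so +2): 20 + 2 = 22.
§3 applies: 22 − 2 = 20.
§4 applies: 20 − 4 = 16.
§5 applies: 16 − 1 = 15.
§6 applies (level before this adjustment is 15 ≥ 11, so +6): 15 + 6 = 21.
§7 applies: 21 + 3 = 24.
Final offense level: 24.
Criminal history: 11 prior points → Category Moderate (10-13).
Level 24 falls in the 23-24 band.
Grid: Level 23-24 × Category Moderate = 41-52 months.

41-52 months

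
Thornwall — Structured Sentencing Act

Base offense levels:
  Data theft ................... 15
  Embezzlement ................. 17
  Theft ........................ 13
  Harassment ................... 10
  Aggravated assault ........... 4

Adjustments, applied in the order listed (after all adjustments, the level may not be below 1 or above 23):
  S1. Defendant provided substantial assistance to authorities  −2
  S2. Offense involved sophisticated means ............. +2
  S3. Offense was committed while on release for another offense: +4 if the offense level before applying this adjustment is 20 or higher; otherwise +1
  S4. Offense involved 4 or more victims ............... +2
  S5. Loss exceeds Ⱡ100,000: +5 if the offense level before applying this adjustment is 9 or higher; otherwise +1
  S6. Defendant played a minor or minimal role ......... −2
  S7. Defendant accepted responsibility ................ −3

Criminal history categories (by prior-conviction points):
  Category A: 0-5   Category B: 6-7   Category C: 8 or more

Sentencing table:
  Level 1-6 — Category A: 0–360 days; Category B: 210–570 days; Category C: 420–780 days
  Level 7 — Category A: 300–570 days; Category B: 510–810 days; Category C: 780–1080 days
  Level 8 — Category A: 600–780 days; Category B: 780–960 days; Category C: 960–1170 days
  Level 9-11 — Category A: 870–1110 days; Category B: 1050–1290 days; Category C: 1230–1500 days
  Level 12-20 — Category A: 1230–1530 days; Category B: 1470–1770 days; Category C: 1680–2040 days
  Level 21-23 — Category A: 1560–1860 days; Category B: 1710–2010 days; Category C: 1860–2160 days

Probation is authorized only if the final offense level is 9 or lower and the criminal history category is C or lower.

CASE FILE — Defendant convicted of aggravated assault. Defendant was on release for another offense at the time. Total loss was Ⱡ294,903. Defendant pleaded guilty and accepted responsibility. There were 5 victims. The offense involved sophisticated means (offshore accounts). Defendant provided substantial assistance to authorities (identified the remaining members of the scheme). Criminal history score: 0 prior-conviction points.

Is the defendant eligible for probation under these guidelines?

Base offense level for aggravated assault: 4.
S1 applies: 4 − 2 = 2.
S2 applies: 2 + 2 = 4.
S3 applies (level before this adjustment is 4 < 20, so +1): 4 + 1 = 5.
S4 applies: 5 + 2 = 7.
S5 applies (level before this adjustment is 7 < 9, so +1): 7 + 1 = 8.
S7 applies: 8 − 3 = 5.
Final offense level: 5.
Criminal history: 0 prior points → Category A (0-5).
Level 5 falls in the 1-6 band.
Grid: Level 1-6 × Category A = 0-360 days.
Probation check: level 5 ≤ 9 and category A ≤ C → eligible.

Yes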